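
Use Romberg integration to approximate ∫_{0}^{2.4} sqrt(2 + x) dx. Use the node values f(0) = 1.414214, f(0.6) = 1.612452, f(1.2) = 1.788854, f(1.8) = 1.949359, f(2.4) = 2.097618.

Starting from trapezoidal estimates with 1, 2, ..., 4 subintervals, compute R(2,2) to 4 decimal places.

4.2674

R(0,0) (trapezoid, 1 panel, h=2.4000): 4.214198
R(1,0) (trapezoid, 2 panels, h=1.2000): 4.253724
R(2,0) (trapezoid, 4 panels, h=0.6000): 4.263949
R(1,1) = 4.253724 + (4.253724 − 4.214198)/3 = 4.266899
R(2,1) = 4.263949 + (4.263949 − 4.253724)/3 = 4.267357
R(2,2) = 4.267357 + (4.267357 − 4.266899)/15 = 4.267388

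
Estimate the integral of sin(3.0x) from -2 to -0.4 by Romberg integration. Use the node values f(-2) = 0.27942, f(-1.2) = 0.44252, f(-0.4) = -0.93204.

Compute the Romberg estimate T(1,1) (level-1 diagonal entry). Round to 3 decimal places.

T(0,0) (trapezoid, 1 panel, h=1.6000): -0.52210
T(1,0) (trapezoid, 2 panels, h=0.8000): 0.09297
T(1,1) = 0.09297 + (0.09297 − (-0.52210))/3 = 0.29799

0.298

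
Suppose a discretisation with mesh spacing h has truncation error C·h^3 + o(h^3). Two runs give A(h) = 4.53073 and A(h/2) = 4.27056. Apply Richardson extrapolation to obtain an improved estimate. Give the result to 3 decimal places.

4.233

The leading error scales as h^3; refining by a factor of 2 reduces it by 2^3 = 8.
Extrapolated value = (8·A(h/2) − A(h)) / (8 − 1)
= (8·4.27056 − 4.53073) / 7
= 29.63375 / 7 = 4.23339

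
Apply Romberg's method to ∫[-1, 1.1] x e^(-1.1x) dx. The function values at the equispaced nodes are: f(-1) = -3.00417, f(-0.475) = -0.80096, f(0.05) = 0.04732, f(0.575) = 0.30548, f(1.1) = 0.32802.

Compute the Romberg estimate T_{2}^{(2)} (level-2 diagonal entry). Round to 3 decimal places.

-0.794

T_{0}^{(0)} (trapezoid, 1 panel, h=2.1000): -2.80996
T_{1}^{(0)} (trapezoid, 2 panels, h=1.0500): -1.35529
T_{2}^{(0)} (trapezoid, 4 panels, h=0.5250): -0.93777
T_{1}^{(1)} = -1.35529 + (-1.35529 − (-2.80996))/3 = -0.87040
T_{2}^{(1)} = -0.93777 + (-0.93777 − (-1.35529))/3 = -0.79860
T_{2}^{(2)} = -0.79860 + (-0.79860 − (-0.87040))/15 = -0.79381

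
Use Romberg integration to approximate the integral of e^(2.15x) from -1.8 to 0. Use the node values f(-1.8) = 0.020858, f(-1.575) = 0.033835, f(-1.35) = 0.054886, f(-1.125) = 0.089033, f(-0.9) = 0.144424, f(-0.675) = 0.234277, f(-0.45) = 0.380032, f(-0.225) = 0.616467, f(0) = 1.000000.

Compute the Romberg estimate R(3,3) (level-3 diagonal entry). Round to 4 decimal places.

R(0,0) (trapezoid, 1 panel, h=1.8000): 0.918772
R(1,0) (trapezoid, 2 panels, h=0.9000): 0.589368
R(2,0) (trapezoid, 4 panels, h=0.4500): 0.490397
R(3,0) (trapezoid, 8 panels, h=0.2250): 0.464261
R(1,1) = 0.589368 + (0.589368 − 0.918772)/3 = 0.479567
R(2,1) = 0.490397 + (0.490397 − 0.589368)/3 = 0.457407
R(3,1) = 0.464261 + (0.464261 − 0.490397)/3 = 0.455549
R(2,2) = 0.457407 + (0.457407 − 0.479567)/15 = 0.455930
R(3,2) = 0.455549 + (0.455549 − 0.457407)/15 = 0.455425
R(3,3) = 0.455425 + (0.455425 − 0.455930)/63 = 0.455417

0.4554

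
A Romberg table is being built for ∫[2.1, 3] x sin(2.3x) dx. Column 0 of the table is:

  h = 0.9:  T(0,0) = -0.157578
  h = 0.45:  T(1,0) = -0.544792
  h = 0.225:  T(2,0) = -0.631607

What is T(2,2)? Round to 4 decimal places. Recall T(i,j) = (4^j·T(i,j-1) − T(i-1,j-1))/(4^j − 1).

-0.6597

Richardson extrapolation on the trapezoidal column (denominator 4−1=3):
T(1,1) = -0.544792 + (-0.544792 − (-0.157578))/3 = -0.673863
T(2,1) = -0.631607 + (-0.631607 − (-0.544792))/3 = -0.660545
T(2,2) = (16·(-0.660545) − (-0.673863)) / 15 = -0.659657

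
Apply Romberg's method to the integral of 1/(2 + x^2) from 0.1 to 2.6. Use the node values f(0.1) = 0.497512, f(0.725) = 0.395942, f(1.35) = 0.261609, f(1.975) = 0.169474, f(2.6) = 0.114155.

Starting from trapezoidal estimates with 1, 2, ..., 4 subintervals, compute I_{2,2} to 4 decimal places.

I_{0,0} (trapezoid, 1 panel, h=2.5000): 0.764584
I_{1,0} (trapezoid, 2 panels, h=1.2500): 0.709303
I_{2,0} (trapezoid, 4 panels, h=0.6250): 0.708037
I_{1,1} = 0.709303 + (0.709303 − 0.764584)/3 = 0.690876
I_{2,1} = 0.708037 + (0.708037 − 0.709303)/3 = 0.707615
I_{2,2} = 0.707615 + (0.707615 − 0.690876)/15 = 0.708731

0.7087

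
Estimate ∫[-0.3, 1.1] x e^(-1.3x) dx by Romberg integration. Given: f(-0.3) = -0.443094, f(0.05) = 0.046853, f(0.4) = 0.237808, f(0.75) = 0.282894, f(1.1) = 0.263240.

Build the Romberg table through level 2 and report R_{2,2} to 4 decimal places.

0.1889

R_{0,0} (trapezoid, 1 panel, h=1.4000): -0.125898
R_{1,0} (trapezoid, 2 panels, h=0.7000): 0.103517
R_{2,0} (trapezoid, 4 panels, h=0.3500): 0.167170
R_{1,1} = 0.103517 + (0.103517 − (-0.125898))/3 = 0.179989
R_{2,1} = 0.167170 + (0.167170 − 0.103517)/3 = 0.188388
R_{2,2} = 0.188388 + (0.188388 − 0.179989)/15 = 0.188948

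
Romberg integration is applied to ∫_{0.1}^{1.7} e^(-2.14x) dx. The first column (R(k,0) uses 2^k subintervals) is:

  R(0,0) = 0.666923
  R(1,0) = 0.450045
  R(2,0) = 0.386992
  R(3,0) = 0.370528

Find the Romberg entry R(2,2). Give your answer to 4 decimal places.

0.3652

Richardson extrapolation on the trapezoidal column (denominator 4−1=3):
R(1,1) = (4·0.450045 − 0.666923) / 3 = 0.377752
R(2,1) = (4·0.386992 − 0.450045) / 3 = 0.365974
R(2,2) = 0.365974 + (0.365974 − 0.377752)/15 = 0.365189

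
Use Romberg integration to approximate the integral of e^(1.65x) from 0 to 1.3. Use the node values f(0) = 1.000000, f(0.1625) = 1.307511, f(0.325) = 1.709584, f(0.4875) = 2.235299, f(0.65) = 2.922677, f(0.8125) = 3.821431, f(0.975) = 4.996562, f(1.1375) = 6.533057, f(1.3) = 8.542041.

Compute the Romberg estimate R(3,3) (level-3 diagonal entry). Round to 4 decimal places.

R(0,0) (trapezoid, 1 panel, h=1.3000): 6.202327
R(1,0) (trapezoid, 2 panels, h=0.6500): 5.000903
R(2,0) (trapezoid, 4 panels, h=0.3250): 4.679949
R(3,0) (trapezoid, 8 panels, h=0.1625): 4.598285
R(1,1) = 5.000903 + (5.000903 − 6.202327)/3 = 4.600428
R(2,1) = 4.679949 + (4.679949 − 5.000903)/3 = 4.572964
R(3,1) = 4.598285 + (4.598285 − 4.679949)/3 = 4.571064
R(2,2) = 4.572964 + (4.572964 − 4.600428)/15 = 4.571133
R(3,2) = 4.571064 + (4.571064 − 4.572964)/15 = 4.570937
R(3,3) = 4.570937 + (4.570937 − 4.571133)/63 = 4.570934

4.5709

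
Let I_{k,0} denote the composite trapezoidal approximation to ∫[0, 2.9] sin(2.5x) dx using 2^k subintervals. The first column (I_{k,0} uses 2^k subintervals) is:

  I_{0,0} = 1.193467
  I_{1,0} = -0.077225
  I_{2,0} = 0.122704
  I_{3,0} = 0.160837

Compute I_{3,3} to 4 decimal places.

Richardson extrapolation on the trapezoidal column (denominator 4−1=3):
I_{1,1} = (4·(-0.077225) − 1.193467) / 3 = -0.500789
I_{2,1} = (4·0.122704 − (-0.077225)) / 3 = 0.189347
I_{3,1} = 0.160837 + (0.160837 − 0.122704)/3 = 0.173548
I_{2,2} = (16·0.189347 − (-0.500789)) / 15 = 0.235356
I_{3,2} = 0.173548 + (0.173548 − 0.189347)/15 = 0.172495
I_{3,3} = 0.172495 + (0.172495 − 0.235356)/63 = 0.171497

0.1715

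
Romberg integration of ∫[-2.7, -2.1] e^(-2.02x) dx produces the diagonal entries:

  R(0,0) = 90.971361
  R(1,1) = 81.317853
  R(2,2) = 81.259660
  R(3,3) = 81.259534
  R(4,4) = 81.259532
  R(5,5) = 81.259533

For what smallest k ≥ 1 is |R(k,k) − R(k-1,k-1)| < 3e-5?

|R(1,1) − R(0,0)| = 9.653508 ≥ 3e-5
|R(2,2) − R(1,1)| = 0.058193 ≥ 3e-5
|R(3,3) − R(2,2)| = 0.000126 ≥ 3e-5
|R(4,4) − R(3,3)| = 0.000002 < 3e-5

k = 4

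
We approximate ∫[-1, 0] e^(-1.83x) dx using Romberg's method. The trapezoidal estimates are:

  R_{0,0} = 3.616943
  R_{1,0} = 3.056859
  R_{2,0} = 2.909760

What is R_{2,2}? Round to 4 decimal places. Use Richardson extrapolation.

Richardson extrapolation on the trapezoidal column (denominator 4−1=3):
R_{1,1} = (4·3.056859 − 3.616943) / 3 = 2.870164
R_{2,1} = (4·2.909760 − 3.056859) / 3 = 2.860727
R_{2,2} = 2.860727 + (2.860727 − 2.870164)/15 = 2.860098

2.8601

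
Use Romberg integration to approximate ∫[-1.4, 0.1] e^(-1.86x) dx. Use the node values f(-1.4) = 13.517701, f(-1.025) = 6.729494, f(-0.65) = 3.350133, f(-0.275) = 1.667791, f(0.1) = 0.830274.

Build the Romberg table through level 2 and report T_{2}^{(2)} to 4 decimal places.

6.8225

T_{0}^{(0)} (trapezoid, 1 panel, h=1.5000): 10.760981
T_{1}^{(0)} (trapezoid, 2 panels, h=0.7500): 7.893090
T_{2}^{(0)} (trapezoid, 4 panels, h=0.3750): 7.095527
T_{1}^{(1)} = 7.893090 + (7.893090 − 10.760981)/3 = 6.937126
T_{2}^{(1)} = 7.095527 + (7.095527 − 7.893090)/3 = 6.829673
T_{2}^{(2)} = 6.829673 + (6.829673 − 6.937126)/15 = 6.822509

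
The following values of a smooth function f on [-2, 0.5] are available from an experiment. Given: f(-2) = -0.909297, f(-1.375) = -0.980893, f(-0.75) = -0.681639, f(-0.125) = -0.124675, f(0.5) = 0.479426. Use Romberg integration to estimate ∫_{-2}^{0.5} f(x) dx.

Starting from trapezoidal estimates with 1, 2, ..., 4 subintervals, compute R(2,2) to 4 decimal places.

-1.2935

R(0,0) (trapezoid, 1 panel, h=2.5000): -0.537339
R(1,0) (trapezoid, 2 panels, h=1.2500): -1.120718
R(2,0) (trapezoid, 4 panels, h=0.6250): -1.251339
R(1,1) = -1.120718 + (-1.120718 − (-0.537339))/3 = -1.315178
R(2,1) = -1.251339 + (-1.251339 − (-1.120718))/3 = -1.294879
R(2,2) = -1.294879 + (-1.294879 − (-1.315178))/15 = -1.293526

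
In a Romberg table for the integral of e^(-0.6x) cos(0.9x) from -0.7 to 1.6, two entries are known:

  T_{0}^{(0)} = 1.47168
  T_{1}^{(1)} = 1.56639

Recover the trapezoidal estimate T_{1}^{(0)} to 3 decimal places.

From T_{1}^{(1)} = (4·T_{1}^{(0)} − T_{0}^{(0)})/3, solve for T_{1}^{(0)}:
4·T_{1}^{(0)} = 3·1.56639 + 1.47168 = 6.17085
T_{1}^{(0)} = 1.54271

1.543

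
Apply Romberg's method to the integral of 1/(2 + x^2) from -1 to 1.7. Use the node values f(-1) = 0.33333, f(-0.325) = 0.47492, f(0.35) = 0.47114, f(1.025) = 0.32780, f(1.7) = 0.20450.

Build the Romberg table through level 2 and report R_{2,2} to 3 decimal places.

R_{0,0} (trapezoid, 1 panel, h=2.7000): 0.72607
R_{1,0} (trapezoid, 2 panels, h=1.3500): 0.99907
R_{2,0} (trapezoid, 4 panels, h=0.6750): 1.04137
R_{1,1} = 0.99907 + (0.99907 − 0.72607)/3 = 1.09007
R_{2,1} = 1.04137 + (1.04137 − 0.99907)/3 = 1.05547
R_{2,2} = 1.05547 + (1.05547 − 1.09007)/15 = 1.05316

1.053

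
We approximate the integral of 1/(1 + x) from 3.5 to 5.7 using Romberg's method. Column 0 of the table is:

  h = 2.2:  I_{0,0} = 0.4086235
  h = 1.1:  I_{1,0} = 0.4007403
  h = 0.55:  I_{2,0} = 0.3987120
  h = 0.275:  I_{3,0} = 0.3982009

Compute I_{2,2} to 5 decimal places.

Richardson extrapolation on the trapezoidal column (denominator 4−1=3):
I_{1,1} = 0.4007403 + (0.4007403 − 0.4086235)/3 = 0.3981126
I_{2,1} = 0.3987120 + (0.3987120 − 0.4007403)/3 = 0.3980359
I_{2,2} = 0.3980359 + (0.3980359 − 0.3981126)/15 = 0.3980308

0.39803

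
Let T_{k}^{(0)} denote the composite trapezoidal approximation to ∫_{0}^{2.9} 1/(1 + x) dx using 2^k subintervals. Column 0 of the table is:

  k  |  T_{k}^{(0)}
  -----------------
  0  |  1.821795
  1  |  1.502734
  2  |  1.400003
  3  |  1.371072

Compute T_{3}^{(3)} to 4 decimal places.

1.3611

T_{1}^{(1)} = 1.502734 + (1.502734 − 1.821795)/3 = 1.396380
T_{2}^{(1)} = 1.400003 + (1.400003 − 1.502734)/3 = 1.365759
T_{3}^{(1)} = 1.371072 + (1.371072 − 1.400003)/3 = 1.361428
T_{2}^{(2)} = 1.365759 + (1.365759 − 1.396380)/15 = 1.363718
T_{3}^{(2)} = 1.361428 + (1.361428 − 1.365759)/15 = 1.361139
T_{3}^{(3)} = 1.361139 + (1.361139 − 1.363718)/63 = 1.361098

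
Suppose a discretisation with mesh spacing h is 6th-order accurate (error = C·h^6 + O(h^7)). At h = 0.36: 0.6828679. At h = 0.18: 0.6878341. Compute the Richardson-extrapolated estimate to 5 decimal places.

0.68791

Extrapolated value = (64·A(h/2) − A(h)) / (64 − 1)
= (64·0.6878341 − 0.6828679) / 63
= 43.3385145 / 63 = 0.6879129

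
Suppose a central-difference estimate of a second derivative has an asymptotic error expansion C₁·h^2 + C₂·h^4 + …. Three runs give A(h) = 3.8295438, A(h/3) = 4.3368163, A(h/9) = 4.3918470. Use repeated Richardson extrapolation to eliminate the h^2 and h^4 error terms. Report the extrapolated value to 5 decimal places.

First eliminate the h^2 term (factor 3^2 = 9):
  B₁ = (9·4.3368163 − 3.8295438)/8 = 4.4002254
  B₂ = (9·4.3918470 − 4.3368163)/8 = 4.3987258
Then eliminate the h^4 term (factor 3^4 = 81):
  (81·4.3987258 − 4.4002254)/80 = 4.3987071

4.39871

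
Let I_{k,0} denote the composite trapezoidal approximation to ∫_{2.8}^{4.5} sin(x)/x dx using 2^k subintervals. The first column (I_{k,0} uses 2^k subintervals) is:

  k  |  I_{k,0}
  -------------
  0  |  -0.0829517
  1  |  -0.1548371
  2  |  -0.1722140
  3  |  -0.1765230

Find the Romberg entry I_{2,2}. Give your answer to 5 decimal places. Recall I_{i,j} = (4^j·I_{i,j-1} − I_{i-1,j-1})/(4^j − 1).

-0.17795

Richardson extrapolation on the trapezoidal column (denominator 4−1=3):
I_{1,1} = -0.1548371 + (-0.1548371 − (-0.0829517))/3 = -0.1787989
I_{2,1} = (4·(-0.1722140) − (-0.1548371)) / 3 = -0.1780063
I_{2,2} = (16·(-0.1780063) − (-0.1787989)) / 15 = -0.1779535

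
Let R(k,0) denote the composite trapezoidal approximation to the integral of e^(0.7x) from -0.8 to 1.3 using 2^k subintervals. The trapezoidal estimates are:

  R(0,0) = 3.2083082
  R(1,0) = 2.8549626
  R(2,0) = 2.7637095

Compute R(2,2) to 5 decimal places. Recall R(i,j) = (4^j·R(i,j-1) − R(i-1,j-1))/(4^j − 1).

R(1,1) = 2.8549626 + (2.8549626 − 3.2083082)/3 = 2.7371807
R(2,1) = (4·2.7637095 − 2.8549626) / 3 = 2.7332918
R(2,2) = (16·2.7332918 − 2.7371807) / 15 = 2.7330325

2.73303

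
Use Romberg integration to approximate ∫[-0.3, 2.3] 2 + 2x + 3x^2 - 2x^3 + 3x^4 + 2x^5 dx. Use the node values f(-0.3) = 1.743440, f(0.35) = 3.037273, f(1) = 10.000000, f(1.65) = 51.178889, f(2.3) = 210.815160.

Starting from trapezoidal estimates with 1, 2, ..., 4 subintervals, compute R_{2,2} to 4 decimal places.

R_{0,0} (trapezoid, 1 panel, h=2.6000): 276.326180
R_{1,0} (trapezoid, 2 panels, h=1.3000): 151.163090
R_{2,0} (trapezoid, 4 panels, h=0.6500): 110.822050
R_{1,1} = 151.163090 + (151.163090 − 276.326180)/3 = 109.442060
R_{2,1} = 110.822050 + (110.822050 − 151.163090)/3 = 97.375037
R_{2,2} = 97.375037 + (97.375037 − 109.442060)/15 = 96.570569

96.5706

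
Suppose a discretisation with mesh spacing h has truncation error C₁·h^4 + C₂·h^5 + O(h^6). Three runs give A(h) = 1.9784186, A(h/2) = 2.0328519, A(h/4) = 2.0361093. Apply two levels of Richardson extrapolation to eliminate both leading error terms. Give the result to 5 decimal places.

2.03632

First eliminate the h^4 term (factor 2^4 = 16):
  B₁ = (16·2.0328519 − 1.9784186)/15 = 2.0364808
  B₂ = (16·2.0361093 − 2.0328519)/15 = 2.0363265
Then eliminate the h^5 term (factor 2^5 = 32):
  (32·2.0363265 − 2.0364808)/31 = 2.0363215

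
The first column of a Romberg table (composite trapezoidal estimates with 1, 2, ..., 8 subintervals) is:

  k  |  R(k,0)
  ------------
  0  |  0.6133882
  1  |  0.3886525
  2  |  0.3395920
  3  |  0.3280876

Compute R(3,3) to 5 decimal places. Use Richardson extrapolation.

Richardson extrapolation on the trapezoidal column (denominator 4−1=3):
R(1,1) = (4·0.3886525 − 0.6133882) / 3 = 0.3137406
R(2,1) = 0.3395920 + (0.3395920 − 0.3886525)/3 = 0.3232385
R(3,1) = 0.3280876 + (0.3280876 − 0.3395920)/3 = 0.3242528
R(2,2) = (16·0.3232385 − 0.3137406) / 15 = 0.3238717
R(3,2) = 0.3242528 + (0.3242528 − 0.3232385)/15 = 0.3243204
R(3,3) = (64·0.3243204 − 0.3238717) / 63 = 0.3243275
(Column j=1 coincides with Simpson's rule on the same nodes.)

0.32433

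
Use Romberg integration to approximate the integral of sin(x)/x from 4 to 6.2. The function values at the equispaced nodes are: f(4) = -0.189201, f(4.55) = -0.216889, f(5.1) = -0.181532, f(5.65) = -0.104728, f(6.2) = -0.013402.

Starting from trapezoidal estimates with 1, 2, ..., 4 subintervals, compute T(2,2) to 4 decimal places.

-0.3395

T(0,0) (trapezoid, 1 panel, h=2.2000): -0.222863
T(1,0) (trapezoid, 2 panels, h=1.1000): -0.311117
T(2,0) (trapezoid, 4 panels, h=0.5500): -0.332448
T(1,1) = -0.311117 + (-0.311117 − (-0.222863))/3 = -0.340535
T(2,1) = -0.332448 + (-0.332448 − (-0.311117))/3 = -0.339558
T(2,2) = -0.339558 + (-0.339558 − (-0.340535))/15 = -0.339493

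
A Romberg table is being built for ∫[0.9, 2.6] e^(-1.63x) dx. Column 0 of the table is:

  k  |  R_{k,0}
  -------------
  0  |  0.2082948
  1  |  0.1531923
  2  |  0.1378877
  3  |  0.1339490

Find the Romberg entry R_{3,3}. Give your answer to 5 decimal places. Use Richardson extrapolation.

R_{1,1} = (4·0.1531923 − 0.2082948) / 3 = 0.1348248
R_{2,1} = 0.1378877 + (0.1378877 − 0.1531923)/3 = 0.1327862
R_{3,1} = 0.1339490 + (0.1339490 − 0.1378877)/3 = 0.1326361
R_{2,2} = (16·0.1327862 − 0.1348248) / 15 = 0.1326503
R_{3,2} = 0.1326361 + (0.1326361 − 0.1327862)/15 = 0.1326261
R_{3,3} = 0.1326261 + (0.1326261 − 0.1326503)/63 = 0.1326257

0.13263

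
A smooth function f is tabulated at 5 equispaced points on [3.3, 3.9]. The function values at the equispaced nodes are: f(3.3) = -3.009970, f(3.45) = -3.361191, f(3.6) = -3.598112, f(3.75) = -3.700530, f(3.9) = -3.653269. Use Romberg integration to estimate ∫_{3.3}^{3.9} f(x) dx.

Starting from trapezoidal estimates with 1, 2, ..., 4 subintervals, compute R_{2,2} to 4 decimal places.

R_{0,0} (trapezoid, 1 panel, h=0.6000): -1.998972
R_{1,0} (trapezoid, 2 panels, h=0.3000): -2.078919
R_{2,0} (trapezoid, 4 panels, h=0.1500): -2.098718
R_{1,1} = -2.078919 + (-2.078919 − (-1.998972))/3 = -2.105568
R_{2,1} = -2.098718 + (-2.098718 − (-2.078919))/3 = -2.105318
R_{2,2} = -2.105318 + (-2.105318 − (-2.105568))/15 = -2.105301

-2.1053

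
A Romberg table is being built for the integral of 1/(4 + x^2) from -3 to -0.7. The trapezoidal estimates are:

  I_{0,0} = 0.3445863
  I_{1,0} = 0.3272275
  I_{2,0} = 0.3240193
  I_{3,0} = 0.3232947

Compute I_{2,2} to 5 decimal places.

0.32305

I_{1,1} = (4·0.3272275 − 0.3445863) / 3 = 0.3214412
I_{2,1} = (4·0.3240193 − 0.3272275) / 3 = 0.3229499
I_{2,2} = (16·0.3229499 − 0.3214412) / 15 = 0.3230505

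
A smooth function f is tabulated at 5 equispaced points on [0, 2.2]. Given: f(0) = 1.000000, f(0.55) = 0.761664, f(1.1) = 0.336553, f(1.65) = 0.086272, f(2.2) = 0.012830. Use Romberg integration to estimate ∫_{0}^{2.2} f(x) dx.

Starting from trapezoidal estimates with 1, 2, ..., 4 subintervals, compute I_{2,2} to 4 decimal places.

0.9353

I_{0,0} (trapezoid, 1 panel, h=2.2000): 1.114113
I_{1,0} (trapezoid, 2 panels, h=1.1000): 0.927265
I_{2,0} (trapezoid, 4 panels, h=0.5500): 0.929997
I_{1,1} = 0.927265 + (0.927265 − 1.114113)/3 = 0.864982
I_{2,1} = 0.929997 + (0.929997 − 0.927265)/3 = 0.930908
I_{2,2} = 0.930908 + (0.930908 − 0.864982)/15 = 0.935303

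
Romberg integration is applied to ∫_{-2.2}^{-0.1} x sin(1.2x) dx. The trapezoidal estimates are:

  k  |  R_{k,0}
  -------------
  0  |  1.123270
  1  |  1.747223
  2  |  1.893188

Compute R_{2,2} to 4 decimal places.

1.9410

R_{1,1} = 1.747223 + (1.747223 − 1.123270)/3 = 1.955207
R_{2,1} = 1.893188 + (1.893188 − 1.747223)/3 = 1.941843
R_{2,2} = (16·1.941843 − 1.955207) / 15 = 1.940952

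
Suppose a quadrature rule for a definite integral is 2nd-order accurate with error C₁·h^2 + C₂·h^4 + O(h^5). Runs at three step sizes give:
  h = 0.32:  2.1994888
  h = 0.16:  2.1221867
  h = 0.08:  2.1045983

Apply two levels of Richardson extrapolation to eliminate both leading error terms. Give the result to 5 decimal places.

2.09889

First eliminate the h^2 term (factor 2^2 = 4):
  B₁ = (4·2.1221867 − 2.1994888)/3 = 2.0964193
  B₂ = (4·2.1045983 − 2.1221867)/3 = 2.0987355
Then eliminate the h^4 term (factor 2^4 = 16):
  (16·2.0987355 − 2.0964193)/15 = 2.0988899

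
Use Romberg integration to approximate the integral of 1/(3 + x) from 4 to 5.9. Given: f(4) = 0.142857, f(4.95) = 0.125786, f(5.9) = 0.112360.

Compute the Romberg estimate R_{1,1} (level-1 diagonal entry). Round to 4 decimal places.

R_{0,0} (trapezoid, 1 panel, h=1.9000): 0.242456
R_{1,0} (trapezoid, 2 panels, h=0.9500): 0.240725
R_{1,1} = 0.240725 + (0.240725 − 0.242456)/3 = 0.240148

0.2401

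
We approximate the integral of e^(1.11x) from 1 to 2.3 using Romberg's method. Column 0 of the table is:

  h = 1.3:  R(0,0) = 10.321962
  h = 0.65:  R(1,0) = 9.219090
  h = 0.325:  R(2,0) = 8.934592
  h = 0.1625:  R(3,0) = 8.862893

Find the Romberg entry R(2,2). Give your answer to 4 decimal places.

8.8390

Richardson extrapolation on the trapezoidal column (denominator 4−1=3):
R(1,1) = 9.219090 + (9.219090 − 10.321962)/3 = 8.851466
R(2,1) = (4·8.934592 − 9.219090) / 3 = 8.839759
R(2,2) = (16·8.839759 − 8.851466) / 15 = 8.838979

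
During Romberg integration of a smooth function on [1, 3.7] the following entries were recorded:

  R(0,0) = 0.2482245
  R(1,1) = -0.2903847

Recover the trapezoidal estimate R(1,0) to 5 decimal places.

-0.15573

From R(1,1) = (4·R(1,0) − R(0,0))/3, solve for R(1,0):
4·R(1,0) = 3·(-0.2903847) + 0.2482245 = -0.6229296
R(1,0) = -0.1557324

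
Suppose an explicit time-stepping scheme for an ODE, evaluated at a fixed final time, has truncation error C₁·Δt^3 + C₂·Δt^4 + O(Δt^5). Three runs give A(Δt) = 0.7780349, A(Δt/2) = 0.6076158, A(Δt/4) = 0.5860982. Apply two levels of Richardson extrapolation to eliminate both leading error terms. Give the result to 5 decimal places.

0.58301

First eliminate the Δt^3 term (factor 2^3 = 8):
  B₁ = (8·0.6076158 − 0.7780349)/7 = 0.5832702
  B₂ = (8·0.5860982 − 0.6076158)/7 = 0.5830243
Then eliminate the Δt^4 term (factor 2^4 = 16):
  (16·0.5830243 − 0.5832702)/15 = 0.5830079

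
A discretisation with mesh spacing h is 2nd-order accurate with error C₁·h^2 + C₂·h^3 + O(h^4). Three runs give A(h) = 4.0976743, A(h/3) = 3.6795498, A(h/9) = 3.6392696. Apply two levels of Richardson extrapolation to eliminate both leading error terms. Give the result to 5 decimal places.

3.63450

First eliminate the h^2 term (factor 3^2 = 9):
  B₁ = (9·3.6795498 − 4.0976743)/8 = 3.6272842
  B₂ = (9·3.6392696 − 3.6795498)/8 = 3.6342346
Then eliminate the h^3 term (factor 3^3 = 27):
  (27·3.6342346 − 3.6272842)/26 = 3.6345019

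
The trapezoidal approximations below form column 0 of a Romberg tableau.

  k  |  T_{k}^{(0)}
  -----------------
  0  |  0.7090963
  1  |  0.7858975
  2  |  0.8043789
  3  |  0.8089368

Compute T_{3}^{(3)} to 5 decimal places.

Richardson extrapolation on the trapezoidal column (denominator 4−1=3):
T_{1}^{(1)} = (4·0.7858975 − 0.7090963) / 3 = 0.8114979
T_{2}^{(1)} = 0.8043789 + (0.8043789 − 0.7858975)/3 = 0.8105394
T_{3}^{(1)} = 0.8089368 + (0.8089368 − 0.8043789)/3 = 0.8104561
T_{2}^{(2)} = (16·0.8105394 − 0.8114979) / 15 = 0.8104755
T_{3}^{(2)} = (16·0.8104561 − 0.8105394) / 15 = 0.8104505
T_{3}^{(3)} = 0.8104505 + (0.8104505 − 0.8104755)/63 = 0.8104501

0.81045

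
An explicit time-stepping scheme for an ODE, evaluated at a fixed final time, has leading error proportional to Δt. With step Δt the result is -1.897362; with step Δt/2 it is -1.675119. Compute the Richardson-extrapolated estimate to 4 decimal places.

The leading error scales as Δt; refining by a factor of 2 reduces it by 2^1 = 2.
Extrapolated value = (2·A(Δt/2) − A(Δt)) / (2 − 1)
= (2·(-1.675119) − (-1.897362)) / 1
= -1.452876 / 1 = -1.452876

-1.4529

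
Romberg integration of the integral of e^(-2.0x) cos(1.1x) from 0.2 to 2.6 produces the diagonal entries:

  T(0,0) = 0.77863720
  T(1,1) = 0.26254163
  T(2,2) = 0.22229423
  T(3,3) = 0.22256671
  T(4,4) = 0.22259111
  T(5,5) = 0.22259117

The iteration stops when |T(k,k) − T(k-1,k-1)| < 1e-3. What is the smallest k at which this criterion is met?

|T(1,1) − T(0,0)| = 0.51609557 ≥ 1e-3
|T(2,2) − T(1,1)| = 0.04024740 ≥ 1e-3
|T(3,3) − T(2,2)| = 0.00027248 < 1e-3

k = 3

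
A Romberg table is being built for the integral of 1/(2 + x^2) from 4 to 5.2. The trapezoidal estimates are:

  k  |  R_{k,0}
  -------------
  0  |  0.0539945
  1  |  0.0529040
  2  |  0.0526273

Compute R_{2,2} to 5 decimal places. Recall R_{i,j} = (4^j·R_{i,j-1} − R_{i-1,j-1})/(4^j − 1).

Richardson extrapolation on the trapezoidal column (denominator 4−1=3):
R_{1,1} = 0.0529040 + (0.0529040 − 0.0539945)/3 = 0.0525405
R_{2,1} = 0.0526273 + (0.0526273 − 0.0529040)/3 = 0.0525351
R_{2,2} = (16·0.0525351 − 0.0525405) / 15 = 0.0525347

0.05253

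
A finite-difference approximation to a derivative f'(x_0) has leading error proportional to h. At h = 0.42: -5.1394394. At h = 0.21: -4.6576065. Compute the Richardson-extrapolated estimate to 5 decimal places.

Extrapolated value = (2·A(h/2) − A(h)) / (2 − 1)
= (2·(-4.6576065) − (-5.1394394)) / 1
= -4.1757736 / 1 = -4.1757736

-4.17577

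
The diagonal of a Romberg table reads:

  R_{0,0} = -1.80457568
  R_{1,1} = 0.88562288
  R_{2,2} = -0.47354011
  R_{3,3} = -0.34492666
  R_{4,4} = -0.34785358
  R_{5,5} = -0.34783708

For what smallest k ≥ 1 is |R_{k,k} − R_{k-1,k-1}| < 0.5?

|R_{1,1} − R_{0,0}| = 2.69019856 ≥ 0.5
|R_{2,2} − R_{1,1}| = 1.35916299 ≥ 0.5
|R_{3,3} − R_{2,2}| = 0.12861345 < 0.5

k = 3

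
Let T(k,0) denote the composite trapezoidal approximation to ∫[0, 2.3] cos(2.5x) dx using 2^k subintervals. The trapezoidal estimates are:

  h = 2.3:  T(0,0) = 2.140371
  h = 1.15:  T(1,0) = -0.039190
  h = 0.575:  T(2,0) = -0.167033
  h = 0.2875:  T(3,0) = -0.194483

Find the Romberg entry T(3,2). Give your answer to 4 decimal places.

-0.2032

T(2,1) = (4·(-0.167033) − (-0.039190)) / 3 = -0.209647
T(3,1) = -0.194483 + (-0.194483 − (-0.167033))/3 = -0.203633
T(3,2) = -0.203633 + (-0.203633 − (-0.209647))/15 = -0.203232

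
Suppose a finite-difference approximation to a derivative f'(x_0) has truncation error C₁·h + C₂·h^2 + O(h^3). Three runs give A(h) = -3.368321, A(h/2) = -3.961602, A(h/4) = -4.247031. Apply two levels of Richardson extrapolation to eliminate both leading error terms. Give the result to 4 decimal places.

First eliminate the h term (factor 2^1 = 2):
  B₁ = (2·(-3.961602) − (-3.368321))/1 = -4.554883
  B₂ = (2·(-4.247031) − (-3.961602))/1 = -4.532460
Then eliminate the h^2 term (factor 2^2 = 4):
  (4·(-4.532460) − (-4.554883))/3 = -4.524986

-4.5250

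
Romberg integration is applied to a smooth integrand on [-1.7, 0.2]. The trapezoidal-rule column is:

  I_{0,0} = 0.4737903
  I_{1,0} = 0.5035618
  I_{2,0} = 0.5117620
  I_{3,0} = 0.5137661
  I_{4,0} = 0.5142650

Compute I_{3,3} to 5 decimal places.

0.51443

Richardson extrapolation on the trapezoidal column (denominator 4−1=3):
I_{1,1} = 0.5035618 + (0.5035618 − 0.4737903)/3 = 0.5134856
I_{2,1} = 0.5117620 + (0.5117620 − 0.5035618)/3 = 0.5144954
I_{3,1} = 0.5137661 + (0.5137661 − 0.5117620)/3 = 0.5144341
I_{2,2} = 0.5144954 + (0.5144954 − 0.5134856)/15 = 0.5145627
I_{3,2} = (16·0.5144341 − 0.5144954) / 15 = 0.5144300
I_{3,3} = 0.5144300 + (0.5144300 − 0.5145627)/63 = 0.5144279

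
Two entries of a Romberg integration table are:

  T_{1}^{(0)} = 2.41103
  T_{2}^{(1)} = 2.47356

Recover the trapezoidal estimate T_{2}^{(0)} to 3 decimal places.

2.458

From T_{2}^{(1)} = (4·T_{2}^{(0)} − T_{1}^{(0)})/3, solve for T_{2}^{(0)}:
4·T_{2}^{(0)} = 3·2.47356 + 2.41103 = 9.83171
T_{2}^{(0)} = 2.45793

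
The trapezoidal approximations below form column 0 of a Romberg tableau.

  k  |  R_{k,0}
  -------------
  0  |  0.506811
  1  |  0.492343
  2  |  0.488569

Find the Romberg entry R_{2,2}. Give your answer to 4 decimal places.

0.4873

R_{1,1} = 0.492343 + (0.492343 − 0.506811)/3 = 0.487520
R_{2,1} = 0.488569 + (0.488569 − 0.492343)/3 = 0.487311
R_{2,2} = 0.487311 + (0.487311 − 0.487520)/15 = 0.487297
(Column j=1 coincides with Simpson's rule on the same nodes.)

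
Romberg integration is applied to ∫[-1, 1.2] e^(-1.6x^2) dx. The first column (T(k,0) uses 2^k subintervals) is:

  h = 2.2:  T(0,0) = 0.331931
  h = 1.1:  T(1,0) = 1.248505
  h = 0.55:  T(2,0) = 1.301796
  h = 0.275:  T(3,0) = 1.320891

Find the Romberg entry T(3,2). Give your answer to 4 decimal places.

1.3278

T(2,1) = 1.301796 + (1.301796 − 1.248505)/3 = 1.319560
T(3,1) = (4·1.320891 − 1.301796) / 3 = 1.327256
T(3,2) = 1.327256 + (1.327256 − 1.319560)/15 = 1.327769
(Column j=1 coincides with Simpson's rule on the same nodes.)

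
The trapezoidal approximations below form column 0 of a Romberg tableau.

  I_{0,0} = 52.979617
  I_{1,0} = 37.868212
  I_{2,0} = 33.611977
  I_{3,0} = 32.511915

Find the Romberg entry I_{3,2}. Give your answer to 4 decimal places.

Richardson extrapolation on the trapezoidal column (denominator 4−1=3):
I_{2,1} = 33.611977 + (33.611977 − 37.868212)/3 = 32.193232
I_{3,1} = (4·32.511915 − 33.611977) / 3 = 32.145228
I_{3,2} = 32.145228 + (32.145228 − 32.193232)/15 = 32.142028

32.1420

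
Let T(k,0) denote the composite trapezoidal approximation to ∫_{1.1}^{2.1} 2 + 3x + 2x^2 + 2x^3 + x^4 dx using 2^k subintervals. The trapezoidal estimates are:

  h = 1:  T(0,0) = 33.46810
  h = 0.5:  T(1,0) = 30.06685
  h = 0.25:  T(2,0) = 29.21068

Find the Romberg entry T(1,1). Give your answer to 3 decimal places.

Richardson extrapolation on the trapezoidal column (denominator 4−1=3):
T(1,1) = (4·30.06685 − 33.46810) / 3 = 28.93310
(Column j=1 coincides with Simpson's rule on the same nodes.)

28.933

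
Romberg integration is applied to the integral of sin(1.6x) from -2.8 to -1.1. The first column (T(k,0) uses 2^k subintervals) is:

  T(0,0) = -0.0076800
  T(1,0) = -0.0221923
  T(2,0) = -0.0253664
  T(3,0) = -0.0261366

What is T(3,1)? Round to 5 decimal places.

-0.02639

Richardson extrapolation on the trapezoidal column (denominator 4−1=3):
T(3,1) = (4·(-0.0261366) − (-0.0253664)) / 3 = -0.0263933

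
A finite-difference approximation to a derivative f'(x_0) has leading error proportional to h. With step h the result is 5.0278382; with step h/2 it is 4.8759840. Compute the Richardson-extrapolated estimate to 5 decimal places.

The leading error scales as h; refining by a factor of 2 reduces it by 2^1 = 2.
Extrapolated value = (2·A(h/2) − A(h)) / (2 − 1)
= (2·4.8759840 − 5.0278382) / 1
= 4.7241298 / 1 = 4.7241298

4.72413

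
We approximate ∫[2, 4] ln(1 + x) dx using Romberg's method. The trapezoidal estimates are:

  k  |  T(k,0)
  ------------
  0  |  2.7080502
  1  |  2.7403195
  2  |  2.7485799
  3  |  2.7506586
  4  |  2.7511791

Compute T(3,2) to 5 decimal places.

Richardson extrapolation on the trapezoidal column (denominator 4−1=3):
T(2,1) = 2.7485799 + (2.7485799 − 2.7403195)/3 = 2.7513334
T(3,1) = 2.7506586 + (2.7506586 − 2.7485799)/3 = 2.7513515
T(3,2) = 2.7513515 + (2.7513515 − 2.7513334)/15 = 2.7513527
(Column j=1 coincides with Simpson's rule on the same nodes.)

2.75135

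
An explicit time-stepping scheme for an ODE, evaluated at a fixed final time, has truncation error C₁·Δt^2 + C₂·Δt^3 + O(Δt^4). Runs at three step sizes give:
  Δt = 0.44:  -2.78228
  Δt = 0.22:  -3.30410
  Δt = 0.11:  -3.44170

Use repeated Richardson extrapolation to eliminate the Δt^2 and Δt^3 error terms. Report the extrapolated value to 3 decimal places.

-3.489

First eliminate the Δt^2 term (factor 2^2 = 4):
  B₁ = (4·(-3.30410) − (-2.78228))/3 = -3.47804
  B₂ = (4·(-3.44170) − (-3.30410))/3 = -3.48757
Then eliminate the Δt^3 term (factor 2^3 = 8):
  (8·(-3.48757) − (-3.47804))/7 = -3.48893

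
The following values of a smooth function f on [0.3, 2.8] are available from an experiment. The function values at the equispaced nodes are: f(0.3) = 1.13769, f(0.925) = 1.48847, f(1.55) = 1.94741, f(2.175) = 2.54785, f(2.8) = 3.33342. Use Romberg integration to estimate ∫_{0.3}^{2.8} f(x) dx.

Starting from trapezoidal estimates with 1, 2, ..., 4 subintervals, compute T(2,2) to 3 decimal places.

5.106

T(0,0) (trapezoid, 1 panel, h=2.5000): 5.58889
T(1,0) (trapezoid, 2 panels, h=1.2500): 5.22871
T(2,0) (trapezoid, 4 panels, h=0.6250): 5.13705
T(1,1) = 5.22871 + (5.22871 − 5.58889)/3 = 5.10865
T(2,1) = 5.13705 + (5.13705 − 5.22871)/3 = 5.10650
T(2,2) = 5.10650 + (5.10650 − 5.10865)/15 = 5.10636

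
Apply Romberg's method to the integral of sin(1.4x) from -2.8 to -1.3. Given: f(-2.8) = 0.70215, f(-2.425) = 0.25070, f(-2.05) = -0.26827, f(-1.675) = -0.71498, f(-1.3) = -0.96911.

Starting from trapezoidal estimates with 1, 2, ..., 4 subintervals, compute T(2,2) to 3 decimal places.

-0.332

T(0,0) (trapezoid, 1 panel, h=1.5000): -0.20022
T(1,0) (trapezoid, 2 panels, h=0.7500): -0.30131
T(2,0) (trapezoid, 4 panels, h=0.3750): -0.32476
T(1,1) = -0.30131 + (-0.30131 − (-0.20022))/3 = -0.33501
T(2,1) = -0.32476 + (-0.32476 − (-0.30131))/3 = -0.33258
T(2,2) = -0.33258 + (-0.33258 − (-0.33501))/15 = -0.33242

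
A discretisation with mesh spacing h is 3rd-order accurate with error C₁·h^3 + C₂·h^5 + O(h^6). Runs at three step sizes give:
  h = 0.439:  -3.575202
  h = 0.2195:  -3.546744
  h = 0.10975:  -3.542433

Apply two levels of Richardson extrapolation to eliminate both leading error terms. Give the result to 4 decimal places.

First eliminate the h^3 term (factor 2^3 = 8):
  B₁ = (8·(-3.546744) − (-3.575202))/7 = -3.542679
  B₂ = (8·(-3.542433) − (-3.546744))/7 = -3.541817
Then eliminate the h^5 term (factor 2^5 = 32):
  (32·(-3.541817) − (-3.542679))/31 = -3.541789

-3.5418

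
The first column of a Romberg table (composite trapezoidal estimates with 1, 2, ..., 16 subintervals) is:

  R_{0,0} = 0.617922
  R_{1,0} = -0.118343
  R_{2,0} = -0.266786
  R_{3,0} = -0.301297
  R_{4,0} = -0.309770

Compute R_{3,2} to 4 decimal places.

-0.3126

Richardson extrapolation on the trapezoidal column (denominator 4−1=3):
R_{2,1} = -0.266786 + (-0.266786 − (-0.118343))/3 = -0.316267
R_{3,1} = -0.301297 + (-0.301297 − (-0.266786))/3 = -0.312801
R_{3,2} = -0.312801 + (-0.312801 − (-0.316267))/15 = -0.312570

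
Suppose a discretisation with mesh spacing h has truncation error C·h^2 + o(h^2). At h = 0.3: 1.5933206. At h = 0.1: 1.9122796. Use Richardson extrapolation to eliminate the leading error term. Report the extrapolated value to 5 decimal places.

Extrapolated value = (9·A(h/3) − A(h)) / (9 − 1)
= (9·1.9122796 − 1.5933206) / 8
= 15.6171958 / 8 = 1.9521495

1.95215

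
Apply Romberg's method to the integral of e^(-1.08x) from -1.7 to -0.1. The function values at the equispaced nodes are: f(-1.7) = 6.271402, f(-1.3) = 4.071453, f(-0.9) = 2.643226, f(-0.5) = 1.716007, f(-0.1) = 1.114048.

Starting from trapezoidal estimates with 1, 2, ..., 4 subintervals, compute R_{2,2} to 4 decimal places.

R_{0,0} (trapezoid, 1 panel, h=1.6000): 5.908360
R_{1,0} (trapezoid, 2 panels, h=0.8000): 5.068761
R_{2,0} (trapezoid, 4 panels, h=0.4000): 4.849364
R_{1,1} = 5.068761 + (5.068761 − 5.908360)/3 = 4.788895
R_{2,1} = 4.849364 + (4.849364 − 5.068761)/3 = 4.776232
R_{2,2} = 4.776232 + (4.776232 − 4.788895)/15 = 4.775388

4.7754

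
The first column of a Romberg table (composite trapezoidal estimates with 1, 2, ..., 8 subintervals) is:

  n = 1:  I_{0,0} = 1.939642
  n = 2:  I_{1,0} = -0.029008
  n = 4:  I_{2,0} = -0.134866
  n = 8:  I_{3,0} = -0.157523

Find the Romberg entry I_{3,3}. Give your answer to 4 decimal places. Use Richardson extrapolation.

-0.1652

Richardson extrapolation on the trapezoidal column (denominator 4−1=3):
I_{1,1} = (4·(-0.029008) − 1.939642) / 3 = -0.685225
I_{2,1} = (4·(-0.134866) − (-0.029008)) / 3 = -0.170152
I_{3,1} = -0.157523 + (-0.157523 − (-0.134866))/3 = -0.165075
I_{2,2} = (16·(-0.170152) − (-0.685225)) / 15 = -0.135814
I_{3,2} = (16·(-0.165075) − (-0.170152)) / 15 = -0.164737
I_{3,3} = (64·(-0.164737) − (-0.135814)) / 63 = -0.165196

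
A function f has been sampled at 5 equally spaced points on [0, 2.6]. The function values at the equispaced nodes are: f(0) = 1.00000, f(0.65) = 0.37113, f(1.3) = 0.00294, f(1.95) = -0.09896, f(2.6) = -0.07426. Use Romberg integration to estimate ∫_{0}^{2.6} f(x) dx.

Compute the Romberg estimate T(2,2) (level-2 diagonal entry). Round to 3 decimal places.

0.440

T(0,0) (trapezoid, 1 panel, h=2.6000): 1.20346
T(1,0) (trapezoid, 2 panels, h=1.3000): 0.60555
T(2,0) (trapezoid, 4 panels, h=0.6500): 0.47969
T(1,1) = 0.60555 + (0.60555 − 1.20346)/3 = 0.40625
T(2,1) = 0.47969 + (0.47969 − 0.60555)/3 = 0.43774
T(2,2) = 0.43774 + (0.43774 − 0.40625)/15 = 0.43984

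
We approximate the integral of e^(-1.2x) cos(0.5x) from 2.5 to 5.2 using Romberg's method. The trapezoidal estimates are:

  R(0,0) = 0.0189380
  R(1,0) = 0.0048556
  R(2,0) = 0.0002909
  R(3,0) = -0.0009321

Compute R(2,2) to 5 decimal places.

-0.00132

Richardson extrapolation on the trapezoidal column (denominator 4−1=3):
R(1,1) = 0.0048556 + (0.0048556 − 0.0189380)/3 = 0.0001615
R(2,1) = 0.0002909 + (0.0002909 − 0.0048556)/3 = -0.0012307
R(2,2) = -0.0012307 + (-0.0012307 − 0.0001615)/15 = -0.0013235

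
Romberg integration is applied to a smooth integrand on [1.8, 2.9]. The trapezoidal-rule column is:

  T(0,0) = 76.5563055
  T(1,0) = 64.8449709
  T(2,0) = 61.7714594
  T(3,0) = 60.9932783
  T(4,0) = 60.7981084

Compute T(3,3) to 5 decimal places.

60.73300

T(1,1) = 64.8449709 + (64.8449709 − 76.5563055)/3 = 60.9411927
T(2,1) = (4·61.7714594 − 64.8449709) / 3 = 60.7469556
T(3,1) = (4·60.9932783 − 61.7714594) / 3 = 60.7338846
T(2,2) = 60.7469556 + (60.7469556 − 60.9411927)/15 = 60.7340065
T(3,2) = 60.7338846 + (60.7338846 − 60.7469556)/15 = 60.7330132
T(3,3) = (64·60.7330132 − 60.7340065) / 63 = 60.7329974
(Column j=1 coincides with Simpson's rule on the same nodes.)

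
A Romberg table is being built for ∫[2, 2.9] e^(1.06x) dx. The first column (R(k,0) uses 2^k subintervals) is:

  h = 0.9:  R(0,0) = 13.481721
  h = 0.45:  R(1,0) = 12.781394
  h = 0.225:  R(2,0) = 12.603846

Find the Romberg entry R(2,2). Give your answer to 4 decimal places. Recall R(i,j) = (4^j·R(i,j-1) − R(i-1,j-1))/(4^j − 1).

R(1,1) = 12.781394 + (12.781394 − 13.481721)/3 = 12.547952
R(2,1) = 12.603846 + (12.603846 − 12.781394)/3 = 12.544663
R(2,2) = 12.544663 + (12.544663 − 12.547952)/15 = 12.544444
(Column j=1 coincides with Simpson's rule on the same nodes.)

12.5444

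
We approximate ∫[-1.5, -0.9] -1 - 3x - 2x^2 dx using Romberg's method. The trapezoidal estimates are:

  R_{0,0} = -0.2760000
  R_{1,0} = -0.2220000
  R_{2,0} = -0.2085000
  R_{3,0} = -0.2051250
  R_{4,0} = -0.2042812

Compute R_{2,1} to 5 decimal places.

-0.20400

R_{2,1} = -0.2085000 + (-0.2085000 − (-0.2220000))/3 = -0.2040000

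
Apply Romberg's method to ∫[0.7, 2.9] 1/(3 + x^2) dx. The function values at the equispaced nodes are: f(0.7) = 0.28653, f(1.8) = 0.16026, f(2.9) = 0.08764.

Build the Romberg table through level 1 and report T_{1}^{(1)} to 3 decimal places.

T_{0}^{(0)} (trapezoid, 1 panel, h=2.2000): 0.41159
T_{1}^{(0)} (trapezoid, 2 panels, h=1.1000): 0.38208
T_{1}^{(1)} = 0.38208 + (0.38208 − 0.41159)/3 = 0.37224

0.372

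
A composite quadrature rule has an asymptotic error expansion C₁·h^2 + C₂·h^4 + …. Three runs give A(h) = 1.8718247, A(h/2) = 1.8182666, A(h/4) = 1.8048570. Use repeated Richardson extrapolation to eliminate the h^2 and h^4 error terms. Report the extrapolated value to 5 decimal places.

First eliminate the h^2 term (factor 2^2 = 4):
  B₁ = (4·1.8182666 − 1.8718247)/3 = 1.8004139
  B₂ = (4·1.8048570 − 1.8182666)/3 = 1.8003871
Then eliminate the h^4 term (factor 2^4 = 16):
  (16·1.8003871 − 1.8004139)/15 = 1.8003853

1.80039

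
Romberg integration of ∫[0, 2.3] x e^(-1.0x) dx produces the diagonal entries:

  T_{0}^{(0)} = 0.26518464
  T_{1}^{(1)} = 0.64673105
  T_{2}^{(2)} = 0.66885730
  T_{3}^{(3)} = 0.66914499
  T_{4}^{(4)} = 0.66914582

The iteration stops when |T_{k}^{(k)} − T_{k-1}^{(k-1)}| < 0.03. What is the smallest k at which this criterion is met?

|T_{1}^{(1)} − T_{0}^{(0)}| = 0.38154641 ≥ 0.03
|T_{2}^{(2)} − T_{1}^{(1)}| = 0.02212625 < 0.03

k = 2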